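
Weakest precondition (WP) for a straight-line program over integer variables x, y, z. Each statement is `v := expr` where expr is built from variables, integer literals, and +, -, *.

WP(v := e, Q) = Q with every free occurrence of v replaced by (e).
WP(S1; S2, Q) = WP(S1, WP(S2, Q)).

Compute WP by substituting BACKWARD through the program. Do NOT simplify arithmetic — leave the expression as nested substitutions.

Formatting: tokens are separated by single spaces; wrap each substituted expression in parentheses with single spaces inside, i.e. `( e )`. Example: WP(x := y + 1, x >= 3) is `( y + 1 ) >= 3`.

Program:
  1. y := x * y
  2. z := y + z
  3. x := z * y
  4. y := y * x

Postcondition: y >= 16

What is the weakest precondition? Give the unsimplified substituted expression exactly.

post: y >= 16
stmt 4: y := y * x  -- replace 1 occurrence(s) of y with (y * x)
  => ( y * x ) >= 16
stmt 3: x := z * y  -- replace 1 occurrence(s) of x with (z * y)
  => ( y * ( z * y ) ) >= 16
stmt 2: z := y + z  -- replace 1 occurrence(s) of z with (y + z)
  => ( y * ( ( y + z ) * y ) ) >= 16
stmt 1: y := x * y  -- replace 3 occurrence(s) of y with (x * y)
  => ( ( x * y ) * ( ( ( x * y ) + z ) * ( x * y ) ) ) >= 16

Answer: ( ( x * y ) * ( ( ( x * y ) + z ) * ( x * y ) ) ) >= 16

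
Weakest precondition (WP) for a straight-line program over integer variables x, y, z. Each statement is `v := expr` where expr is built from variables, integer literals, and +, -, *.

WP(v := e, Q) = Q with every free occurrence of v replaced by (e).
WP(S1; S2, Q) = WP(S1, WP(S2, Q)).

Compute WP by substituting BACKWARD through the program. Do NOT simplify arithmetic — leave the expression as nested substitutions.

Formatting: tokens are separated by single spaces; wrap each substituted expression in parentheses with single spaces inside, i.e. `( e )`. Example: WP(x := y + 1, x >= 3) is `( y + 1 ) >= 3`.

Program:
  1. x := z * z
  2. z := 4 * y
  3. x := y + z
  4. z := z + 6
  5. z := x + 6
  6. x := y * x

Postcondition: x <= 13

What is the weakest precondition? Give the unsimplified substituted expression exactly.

Answer: ( y * ( y + ( 4 * y ) ) ) <= 13

Derivation:
post: x <= 13
stmt 6: x := y * x  -- replace 1 occurrence(s) of x with (y * x)
  => ( y * x ) <= 13
stmt 5: z := x + 6  -- replace 0 occurrence(s) of z with (x + 6)
  => ( y * x ) <= 13
stmt 4: z := z + 6  -- replace 0 occurrence(s) of z with (z + 6)
  => ( y * x ) <= 13
stmt 3: x := y + z  -- replace 1 occurrence(s) of x with (y + z)
  => ( y * ( y + z ) ) <= 13
stmt 2: z := 4 * y  -- replace 1 occurrence(s) of z with (4 * y)
  => ( y * ( y + ( 4 * y ) ) ) <= 13
stmt 1: x := z * z  -- replace 0 occurrence(s) of x with (z * z)
  => ( y * ( y + ( 4 * y ) ) ) <= 13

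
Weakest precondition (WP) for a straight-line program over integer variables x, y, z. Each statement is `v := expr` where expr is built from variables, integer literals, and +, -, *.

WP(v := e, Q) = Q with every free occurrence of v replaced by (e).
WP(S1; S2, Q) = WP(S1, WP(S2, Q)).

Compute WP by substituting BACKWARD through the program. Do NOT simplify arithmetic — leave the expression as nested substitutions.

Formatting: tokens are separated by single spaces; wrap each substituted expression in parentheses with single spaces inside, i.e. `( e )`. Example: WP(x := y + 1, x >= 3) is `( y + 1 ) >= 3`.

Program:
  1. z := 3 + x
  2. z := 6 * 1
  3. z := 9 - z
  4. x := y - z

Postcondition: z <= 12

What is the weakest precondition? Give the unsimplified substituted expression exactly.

post: z <= 12
stmt 4: x := y - z  -- replace 0 occurrence(s) of x with (y - z)
  => z <= 12
stmt 3: z := 9 - z  -- replace 1 occurrence(s) of z with (9 - z)
  => ( 9 - z ) <= 12
stmt 2: z := 6 * 1  -- replace 1 occurrence(s) of z with (6 * 1)
  => ( 9 - ( 6 * 1 ) ) <= 12
stmt 1: z := 3 + x  -- replace 0 occurrence(s) of z with (3 + x)
  => ( 9 - ( 6 * 1 ) ) <= 12

Answer: ( 9 - ( 6 * 1 ) ) <= 12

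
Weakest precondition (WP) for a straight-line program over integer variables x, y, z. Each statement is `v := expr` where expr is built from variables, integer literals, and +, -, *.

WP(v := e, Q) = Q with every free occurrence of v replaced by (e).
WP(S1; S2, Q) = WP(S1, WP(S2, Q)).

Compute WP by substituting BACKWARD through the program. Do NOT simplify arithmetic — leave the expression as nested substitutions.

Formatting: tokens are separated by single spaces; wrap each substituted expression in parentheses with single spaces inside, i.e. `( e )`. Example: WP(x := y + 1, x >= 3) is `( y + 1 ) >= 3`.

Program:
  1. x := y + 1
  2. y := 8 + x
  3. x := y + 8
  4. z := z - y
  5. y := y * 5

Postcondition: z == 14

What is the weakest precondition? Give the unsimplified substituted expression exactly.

Answer: ( z - ( 8 + ( y + 1 ) ) ) == 14

Derivation:
post: z == 14
stmt 5: y := y * 5  -- replace 0 occurrence(s) of y with (y * 5)
  => z == 14
stmt 4: z := z - y  -- replace 1 occurrence(s) of z with (z - y)
  => ( z - y ) == 14
stmt 3: x := y + 8  -- replace 0 occurrence(s) of x with (y + 8)
  => ( z - y ) == 14
stmt 2: y := 8 + x  -- replace 1 occurrence(s) of y with (8 + x)
  => ( z - ( 8 + x ) ) == 14
stmt 1: x := y + 1  -- replace 1 occurrence(s) of x with (y + 1)
  => ( z - ( 8 + ( y + 1 ) ) ) == 14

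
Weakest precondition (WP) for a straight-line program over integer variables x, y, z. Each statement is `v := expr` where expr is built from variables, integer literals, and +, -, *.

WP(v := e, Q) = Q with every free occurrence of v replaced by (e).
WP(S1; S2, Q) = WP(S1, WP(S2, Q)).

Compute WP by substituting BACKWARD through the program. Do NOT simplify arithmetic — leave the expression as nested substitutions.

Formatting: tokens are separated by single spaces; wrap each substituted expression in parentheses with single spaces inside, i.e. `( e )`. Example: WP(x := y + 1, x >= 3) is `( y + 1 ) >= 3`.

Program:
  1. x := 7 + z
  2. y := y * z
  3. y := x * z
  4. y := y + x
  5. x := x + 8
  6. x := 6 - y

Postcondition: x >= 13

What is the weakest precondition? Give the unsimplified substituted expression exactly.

Answer: ( 6 - ( ( ( 7 + z ) * z ) + ( 7 + z ) ) ) >= 13

Derivation:
post: x >= 13
stmt 6: x := 6 - y  -- replace 1 occurrence(s) of x with (6 - y)
  => ( 6 - y ) >= 13
stmt 5: x := x + 8  -- replace 0 occurrence(s) of x with (x + 8)
  => ( 6 - y ) >= 13
stmt 4: y := y + x  -- replace 1 occurrence(s) of y with (y + x)
  => ( 6 - ( y + x ) ) >= 13
stmt 3: y := x * z  -- replace 1 occurrence(s) of y with (x * z)
  => ( 6 - ( ( x * z ) + x ) ) >= 13
stmt 2: y := y * z  -- replace 0 occurrence(s) of y with (y * z)
  => ( 6 - ( ( x * z ) + x ) ) >= 13
stmt 1: x := 7 + z  -- replace 2 occurrence(s) of x with (7 + z)
  => ( 6 - ( ( ( 7 + z ) * z ) + ( 7 + z ) ) ) >= 13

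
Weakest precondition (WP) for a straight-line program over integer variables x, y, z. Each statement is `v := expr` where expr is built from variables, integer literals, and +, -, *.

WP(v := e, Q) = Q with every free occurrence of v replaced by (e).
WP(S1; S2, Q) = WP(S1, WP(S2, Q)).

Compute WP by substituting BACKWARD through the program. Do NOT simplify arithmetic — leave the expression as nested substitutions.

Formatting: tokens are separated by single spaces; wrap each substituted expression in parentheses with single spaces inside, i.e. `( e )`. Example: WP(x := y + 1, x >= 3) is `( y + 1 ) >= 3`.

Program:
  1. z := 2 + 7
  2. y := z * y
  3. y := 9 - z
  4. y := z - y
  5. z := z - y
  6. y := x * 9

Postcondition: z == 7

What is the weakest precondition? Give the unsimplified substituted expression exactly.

Answer: ( ( 2 + 7 ) - ( ( 2 + 7 ) - ( 9 - ( 2 + 7 ) ) ) ) == 7

Derivation:
post: z == 7
stmt 6: y := x * 9  -- replace 0 occurrence(s) of y with (x * 9)
  => z == 7
stmt 5: z := z - y  -- replace 1 occurrence(s) of z with (z - y)
  => ( z - y ) == 7
stmt 4: y := z - y  -- replace 1 occurrence(s) of y with (z - y)
  => ( z - ( z - y ) ) == 7
stmt 3: y := 9 - z  -- replace 1 occurrence(s) of y with (9 - z)
  => ( z - ( z - ( 9 - z ) ) ) == 7
stmt 2: y := z * y  -- replace 0 occurrence(s) of y with (z * y)
  => ( z - ( z - ( 9 - z ) ) ) == 7
stmt 1: z := 2 + 7  -- replace 3 occurrence(s) of z with (2 + 7)
  => ( ( 2 + 7 ) - ( ( 2 + 7 ) - ( 9 - ( 2 + 7 ) ) ) ) == 7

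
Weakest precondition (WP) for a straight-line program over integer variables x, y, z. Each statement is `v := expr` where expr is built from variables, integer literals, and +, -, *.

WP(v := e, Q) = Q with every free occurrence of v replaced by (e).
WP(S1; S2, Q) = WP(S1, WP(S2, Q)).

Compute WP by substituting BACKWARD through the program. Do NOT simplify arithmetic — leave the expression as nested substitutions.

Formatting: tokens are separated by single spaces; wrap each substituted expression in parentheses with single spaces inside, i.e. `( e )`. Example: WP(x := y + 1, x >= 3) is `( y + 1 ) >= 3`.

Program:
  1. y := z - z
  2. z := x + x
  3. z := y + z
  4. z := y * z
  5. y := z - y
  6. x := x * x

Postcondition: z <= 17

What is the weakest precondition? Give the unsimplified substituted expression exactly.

Answer: ( ( z - z ) * ( ( z - z ) + ( x + x ) ) ) <= 17

Derivation:
post: z <= 17
stmt 6: x := x * x  -- replace 0 occurrence(s) of x with (x * x)
  => z <= 17
stmt 5: y := z - y  -- replace 0 occurrence(s) of y with (z - y)
  => z <= 17
stmt 4: z := y * z  -- replace 1 occurrence(s) of z with (y * z)
  => ( y * z ) <= 17
stmt 3: z := y + z  -- replace 1 occurrence(s) of z with (y + z)
  => ( y * ( y + z ) ) <= 17
stmt 2: z := x + x  -- replace 1 occurrence(s) of z with (x + x)
  => ( y * ( y + ( x + x ) ) ) <= 17
stmt 1: y := z - z  -- replace 2 occurrence(s) of y with (z - z)
  => ( ( z - z ) * ( ( z - z ) + ( x + x ) ) ) <= 17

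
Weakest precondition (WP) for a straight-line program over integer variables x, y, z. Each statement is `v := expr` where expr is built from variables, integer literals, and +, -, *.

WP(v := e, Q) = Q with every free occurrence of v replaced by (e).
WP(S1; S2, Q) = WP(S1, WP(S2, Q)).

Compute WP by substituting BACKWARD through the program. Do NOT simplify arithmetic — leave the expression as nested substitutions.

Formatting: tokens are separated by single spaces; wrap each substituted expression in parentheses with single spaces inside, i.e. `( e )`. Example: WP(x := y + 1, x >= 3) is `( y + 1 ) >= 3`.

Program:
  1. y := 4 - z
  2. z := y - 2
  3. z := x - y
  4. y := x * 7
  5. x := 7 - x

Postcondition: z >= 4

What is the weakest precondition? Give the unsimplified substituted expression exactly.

post: z >= 4
stmt 5: x := 7 - x  -- replace 0 occurrence(s) of x with (7 - x)
  => z >= 4
stmt 4: y := x * 7  -- replace 0 occurrence(s) of y with (x * 7)
  => z >= 4
stmt 3: z := x - y  -- replace 1 occurrence(s) of z with (x - y)
  => ( x - y ) >= 4
stmt 2: z := y - 2  -- replace 0 occurrence(s) of z with (y - 2)
  => ( x - y ) >= 4
stmt 1: y := 4 - z  -- replace 1 occurrence(s) of y with (4 - z)
  => ( x - ( 4 - z ) ) >= 4

Answer: ( x - ( 4 - z ) ) >= 4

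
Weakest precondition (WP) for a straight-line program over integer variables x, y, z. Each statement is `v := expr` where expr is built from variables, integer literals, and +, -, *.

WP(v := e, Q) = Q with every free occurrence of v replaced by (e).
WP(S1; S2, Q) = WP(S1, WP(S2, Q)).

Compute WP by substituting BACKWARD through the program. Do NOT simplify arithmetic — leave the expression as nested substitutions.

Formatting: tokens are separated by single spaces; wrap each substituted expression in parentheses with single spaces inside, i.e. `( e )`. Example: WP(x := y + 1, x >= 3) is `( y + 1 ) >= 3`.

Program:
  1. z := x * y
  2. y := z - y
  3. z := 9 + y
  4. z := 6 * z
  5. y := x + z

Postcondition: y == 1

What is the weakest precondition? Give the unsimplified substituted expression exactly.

Answer: ( x + ( 6 * ( 9 + ( ( x * y ) - y ) ) ) ) == 1

Derivation:
post: y == 1
stmt 5: y := x + z  -- replace 1 occurrence(s) of y with (x + z)
  => ( x + z ) == 1
stmt 4: z := 6 * z  -- replace 1 occurrence(s) of z with (6 * z)
  => ( x + ( 6 * z ) ) == 1
stmt 3: z := 9 + y  -- replace 1 occurrence(s) of z with (9 + y)
  => ( x + ( 6 * ( 9 + y ) ) ) == 1
stmt 2: y := z - y  -- replace 1 occurrence(s) of y with (z - y)
  => ( x + ( 6 * ( 9 + ( z - y ) ) ) ) == 1
stmt 1: z := x * y  -- replace 1 occurrence(s) of z with (x * y)
  => ( x + ( 6 * ( 9 + ( ( x * y ) - y ) ) ) ) == 1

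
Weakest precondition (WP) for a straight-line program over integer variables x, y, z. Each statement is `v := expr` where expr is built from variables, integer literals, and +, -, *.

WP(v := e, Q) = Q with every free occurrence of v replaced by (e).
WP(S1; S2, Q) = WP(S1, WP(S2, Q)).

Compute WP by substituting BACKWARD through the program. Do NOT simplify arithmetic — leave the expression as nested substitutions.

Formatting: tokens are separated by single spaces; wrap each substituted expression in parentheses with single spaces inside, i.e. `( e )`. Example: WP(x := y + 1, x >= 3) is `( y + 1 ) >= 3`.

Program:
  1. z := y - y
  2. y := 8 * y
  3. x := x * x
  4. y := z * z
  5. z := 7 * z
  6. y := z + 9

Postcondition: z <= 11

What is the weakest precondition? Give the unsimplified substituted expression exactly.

post: z <= 11
stmt 6: y := z + 9  -- replace 0 occurrence(s) of y with (z + 9)
  => z <= 11
stmt 5: z := 7 * z  -- replace 1 occurrence(s) of z with (7 * z)
  => ( 7 * z ) <= 11
stmt 4: y := z * z  -- replace 0 occurrence(s) of y with (z * z)
  => ( 7 * z ) <= 11
stmt 3: x := x * x  -- replace 0 occurrence(s) of x with (x * x)
  => ( 7 * z ) <= 11
stmt 2: y := 8 * y  -- replace 0 occurrence(s) of y with (8 * y)
  => ( 7 * z ) <= 11
stmt 1: z := y - y  -- replace 1 occurrence(s) of z with (y - y)
  => ( 7 * ( y - y ) ) <= 11

Answer: ( 7 * ( y - y ) ) <= 11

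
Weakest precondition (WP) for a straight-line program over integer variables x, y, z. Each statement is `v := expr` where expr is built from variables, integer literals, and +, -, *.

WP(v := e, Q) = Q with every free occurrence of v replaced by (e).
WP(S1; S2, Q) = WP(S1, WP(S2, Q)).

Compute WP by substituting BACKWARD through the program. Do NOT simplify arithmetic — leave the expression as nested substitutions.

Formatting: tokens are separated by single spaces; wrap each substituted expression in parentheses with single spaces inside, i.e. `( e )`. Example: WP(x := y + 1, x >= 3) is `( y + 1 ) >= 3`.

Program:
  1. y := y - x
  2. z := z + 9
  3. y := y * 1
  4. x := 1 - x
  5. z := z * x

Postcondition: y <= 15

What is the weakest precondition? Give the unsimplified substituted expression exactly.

Answer: ( ( y - x ) * 1 ) <= 15

Derivation:
post: y <= 15
stmt 5: z := z * x  -- replace 0 occurrence(s) of z with (z * x)
  => y <= 15
stmt 4: x := 1 - x  -- replace 0 occurrence(s) of x with (1 - x)
  => y <= 15
stmt 3: y := y * 1  -- replace 1 occurrence(s) of y with (y * 1)
  => ( y * 1 ) <= 15
stmt 2: z := z + 9  -- replace 0 occurrence(s) of z with (z + 9)
  => ( y * 1 ) <= 15
stmt 1: y := y - x  -- replace 1 occurrence(s) of y with (y - x)
  => ( ( y - x ) * 1 ) <= 15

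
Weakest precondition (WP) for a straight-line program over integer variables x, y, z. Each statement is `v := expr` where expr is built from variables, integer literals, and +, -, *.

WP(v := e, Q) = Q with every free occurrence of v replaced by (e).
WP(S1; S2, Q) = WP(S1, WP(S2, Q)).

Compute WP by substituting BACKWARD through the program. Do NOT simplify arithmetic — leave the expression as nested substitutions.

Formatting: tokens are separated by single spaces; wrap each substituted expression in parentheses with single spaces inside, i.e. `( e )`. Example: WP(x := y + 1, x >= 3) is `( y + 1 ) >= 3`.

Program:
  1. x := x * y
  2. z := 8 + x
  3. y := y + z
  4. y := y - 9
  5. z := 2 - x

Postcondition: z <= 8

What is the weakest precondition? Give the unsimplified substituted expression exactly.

post: z <= 8
stmt 5: z := 2 - x  -- replace 1 occurrence(s) of z with (2 - x)
  => ( 2 - x ) <= 8
stmt 4: y := y - 9  -- replace 0 occurrence(s) of y with (y - 9)
  => ( 2 - x ) <= 8
stmt 3: y := y + z  -- replace 0 occurrence(s) of y with (y + z)
  => ( 2 - x ) <= 8
stmt 2: z := 8 + x  -- replace 0 occurrence(s) of z with (8 + x)
  => ( 2 - x ) <= 8
stmt 1: x := x * y  -- replace 1 occurrence(s) of x with (x * y)
  => ( 2 - ( x * y ) ) <= 8

Answer: ( 2 - ( x * y ) ) <= 8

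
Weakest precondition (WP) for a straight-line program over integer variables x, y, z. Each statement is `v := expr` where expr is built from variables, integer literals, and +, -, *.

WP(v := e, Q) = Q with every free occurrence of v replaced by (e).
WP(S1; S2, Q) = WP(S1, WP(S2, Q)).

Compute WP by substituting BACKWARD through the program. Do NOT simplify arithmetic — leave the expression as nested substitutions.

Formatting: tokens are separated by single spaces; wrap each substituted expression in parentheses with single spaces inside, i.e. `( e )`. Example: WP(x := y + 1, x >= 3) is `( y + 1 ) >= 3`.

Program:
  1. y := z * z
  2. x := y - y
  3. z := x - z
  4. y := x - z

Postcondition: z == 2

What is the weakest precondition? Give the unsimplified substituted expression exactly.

post: z == 2
stmt 4: y := x - z  -- replace 0 occurrence(s) of y with (x - z)
  => z == 2
stmt 3: z := x - z  -- replace 1 occurrence(s) of z with (x - z)
  => ( x - z ) == 2
stmt 2: x := y - y  -- replace 1 occurrence(s) of x with (y - y)
  => ( ( y - y ) - z ) == 2
stmt 1: y := z * z  -- replace 2 occurrence(s) of y with (z * z)
  => ( ( ( z * z ) - ( z * z ) ) - z ) == 2

Answer: ( ( ( z * z ) - ( z * z ) ) - z ) == 2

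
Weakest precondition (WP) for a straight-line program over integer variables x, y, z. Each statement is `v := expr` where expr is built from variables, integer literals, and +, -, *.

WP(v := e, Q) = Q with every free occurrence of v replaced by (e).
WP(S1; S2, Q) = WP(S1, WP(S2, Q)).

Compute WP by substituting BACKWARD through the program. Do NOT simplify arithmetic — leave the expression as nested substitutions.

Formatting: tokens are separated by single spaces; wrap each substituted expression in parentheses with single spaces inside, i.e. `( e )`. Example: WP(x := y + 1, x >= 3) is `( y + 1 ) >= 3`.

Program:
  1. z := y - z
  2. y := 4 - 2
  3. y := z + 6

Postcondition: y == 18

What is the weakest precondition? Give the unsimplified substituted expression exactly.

Answer: ( ( y - z ) + 6 ) == 18

Derivation:
post: y == 18
stmt 3: y := z + 6  -- replace 1 occurrence(s) of y with (z + 6)
  => ( z + 6 ) == 18
stmt 2: y := 4 - 2  -- replace 0 occurrence(s) of y with (4 - 2)
  => ( z + 6 ) == 18
stmt 1: z := y - z  -- replace 1 occurrence(s) of z with (y - z)
  => ( ( y - z ) + 6 ) == 18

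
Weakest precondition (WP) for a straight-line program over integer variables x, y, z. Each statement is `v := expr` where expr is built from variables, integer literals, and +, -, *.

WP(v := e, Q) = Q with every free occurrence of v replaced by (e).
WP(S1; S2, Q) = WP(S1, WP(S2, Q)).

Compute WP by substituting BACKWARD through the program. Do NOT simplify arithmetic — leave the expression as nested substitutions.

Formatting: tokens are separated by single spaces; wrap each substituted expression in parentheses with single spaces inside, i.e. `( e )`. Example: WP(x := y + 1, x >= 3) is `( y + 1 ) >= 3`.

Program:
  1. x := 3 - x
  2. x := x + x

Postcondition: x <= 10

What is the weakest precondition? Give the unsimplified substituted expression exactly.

Answer: ( ( 3 - x ) + ( 3 - x ) ) <= 10

Derivation:
post: x <= 10
stmt 2: x := x + x  -- replace 1 occurrence(s) of x with (x + x)
  => ( x + x ) <= 10
stmt 1: x := 3 - x  -- replace 2 occurrence(s) of x with (3 - x)
  => ( ( 3 - x ) + ( 3 - x ) ) <= 10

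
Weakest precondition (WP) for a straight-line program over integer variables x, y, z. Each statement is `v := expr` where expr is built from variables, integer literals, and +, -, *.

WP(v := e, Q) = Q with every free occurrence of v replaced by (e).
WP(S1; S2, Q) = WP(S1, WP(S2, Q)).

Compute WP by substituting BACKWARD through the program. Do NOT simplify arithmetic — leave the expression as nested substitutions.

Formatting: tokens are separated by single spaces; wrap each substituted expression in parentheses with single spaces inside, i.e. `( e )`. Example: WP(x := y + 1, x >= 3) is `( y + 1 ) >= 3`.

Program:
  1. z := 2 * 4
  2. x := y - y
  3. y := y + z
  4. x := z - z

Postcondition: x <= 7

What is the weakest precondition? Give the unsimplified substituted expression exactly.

Answer: ( ( 2 * 4 ) - ( 2 * 4 ) ) <= 7

Derivation:
post: x <= 7
stmt 4: x := z - z  -- replace 1 occurrence(s) of x with (z - z)
  => ( z - z ) <= 7
stmt 3: y := y + z  -- replace 0 occurrence(s) of y with (y + z)
  => ( z - z ) <= 7
stmt 2: x := y - y  -- replace 0 occurrence(s) of x with (y - y)
  => ( z - z ) <= 7
stmt 1: z := 2 * 4  -- replace 2 occurrence(s) of z with (2 * 4)
  => ( ( 2 * 4 ) - ( 2 * 4 ) ) <= 7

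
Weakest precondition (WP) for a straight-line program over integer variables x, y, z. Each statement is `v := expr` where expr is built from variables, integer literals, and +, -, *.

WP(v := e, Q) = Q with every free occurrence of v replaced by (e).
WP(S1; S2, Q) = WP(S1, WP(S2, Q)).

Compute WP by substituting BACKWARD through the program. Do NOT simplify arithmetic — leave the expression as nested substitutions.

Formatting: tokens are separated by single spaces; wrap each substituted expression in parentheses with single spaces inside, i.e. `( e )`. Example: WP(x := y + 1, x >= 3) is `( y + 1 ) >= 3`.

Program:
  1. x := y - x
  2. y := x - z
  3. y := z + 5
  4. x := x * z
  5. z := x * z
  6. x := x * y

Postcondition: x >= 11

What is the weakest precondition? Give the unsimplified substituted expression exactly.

Answer: ( ( ( y - x ) * z ) * ( z + 5 ) ) >= 11

Derivation:
post: x >= 11
stmt 6: x := x * y  -- replace 1 occurrence(s) of x with (x * y)
  => ( x * y ) >= 11
stmt 5: z := x * z  -- replace 0 occurrence(s) of z with (x * z)
  => ( x * y ) >= 11
stmt 4: x := x * z  -- replace 1 occurrence(s) of x with (x * z)
  => ( ( x * z ) * y ) >= 11
stmt 3: y := z + 5  -- replace 1 occurrence(s) of y with (z + 5)
  => ( ( x * z ) * ( z + 5 ) ) >= 11
stmt 2: y := x - z  -- replace 0 occurrence(s) of y with (x - z)
  => ( ( x * z ) * ( z + 5 ) ) >= 11
stmt 1: x := y - x  -- replace 1 occurrence(s) of x with (y - x)
  => ( ( ( y - x ) * z ) * ( z + 5 ) ) >= 11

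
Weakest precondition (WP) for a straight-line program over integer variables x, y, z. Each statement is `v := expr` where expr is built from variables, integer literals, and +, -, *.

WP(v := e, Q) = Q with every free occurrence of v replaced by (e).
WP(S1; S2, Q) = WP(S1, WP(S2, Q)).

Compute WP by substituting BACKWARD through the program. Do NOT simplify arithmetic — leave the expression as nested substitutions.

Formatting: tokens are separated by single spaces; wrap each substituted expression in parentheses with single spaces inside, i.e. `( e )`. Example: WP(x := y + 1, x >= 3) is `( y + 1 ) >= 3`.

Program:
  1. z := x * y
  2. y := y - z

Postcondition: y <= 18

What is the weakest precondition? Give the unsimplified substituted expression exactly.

Answer: ( y - ( x * y ) ) <= 18

Derivation:
post: y <= 18
stmt 2: y := y - z  -- replace 1 occurrence(s) of y with (y - z)
  => ( y - z ) <= 18
stmt 1: z := x * y  -- replace 1 occurrence(s) of z with (x * y)
  => ( y - ( x * y ) ) <= 18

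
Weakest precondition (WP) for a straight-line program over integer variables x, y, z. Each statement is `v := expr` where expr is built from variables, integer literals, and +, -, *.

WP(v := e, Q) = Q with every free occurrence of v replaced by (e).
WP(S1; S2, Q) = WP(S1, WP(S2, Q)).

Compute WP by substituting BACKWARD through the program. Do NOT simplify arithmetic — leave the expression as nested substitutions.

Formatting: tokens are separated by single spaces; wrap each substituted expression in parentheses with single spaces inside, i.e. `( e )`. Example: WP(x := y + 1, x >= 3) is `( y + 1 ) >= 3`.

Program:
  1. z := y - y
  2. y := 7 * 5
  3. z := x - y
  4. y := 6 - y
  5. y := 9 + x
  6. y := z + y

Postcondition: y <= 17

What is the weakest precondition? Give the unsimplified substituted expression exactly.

post: y <= 17
stmt 6: y := z + y  -- replace 1 occurrence(s) of y with (z + y)
  => ( z + y ) <= 17
stmt 5: y := 9 + x  -- replace 1 occurrence(s) of y with (9 + x)
  => ( z + ( 9 + x ) ) <= 17
stmt 4: y := 6 - y  -- replace 0 occurrence(s) of y with (6 - y)
  => ( z + ( 9 + x ) ) <= 17
stmt 3: z := x - y  -- replace 1 occurrence(s) of z with (x - y)
  => ( ( x - y ) + ( 9 + x ) ) <= 17
stmt 2: y := 7 * 5  -- replace 1 occurrence(s) of y with (7 * 5)
  => ( ( x - ( 7 * 5 ) ) + ( 9 + x ) ) <= 17
stmt 1: z := y - y  -- replace 0 occurrence(s) of z with (y - y)
  => ( ( x - ( 7 * 5 ) ) + ( 9 + x ) ) <= 17

Answer: ( ( x - ( 7 * 5 ) ) + ( 9 + x ) ) <= 17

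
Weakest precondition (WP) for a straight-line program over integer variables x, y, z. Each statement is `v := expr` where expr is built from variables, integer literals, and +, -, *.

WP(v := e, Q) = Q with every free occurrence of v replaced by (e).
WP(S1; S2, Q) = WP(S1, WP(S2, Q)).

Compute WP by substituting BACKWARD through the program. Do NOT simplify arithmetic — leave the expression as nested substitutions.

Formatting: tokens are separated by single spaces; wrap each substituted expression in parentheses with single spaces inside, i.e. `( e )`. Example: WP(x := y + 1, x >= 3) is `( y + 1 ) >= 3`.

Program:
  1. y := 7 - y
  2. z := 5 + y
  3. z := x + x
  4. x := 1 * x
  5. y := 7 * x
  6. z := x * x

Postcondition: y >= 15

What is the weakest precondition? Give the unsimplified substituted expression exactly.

post: y >= 15
stmt 6: z := x * x  -- replace 0 occurrence(s) of z with (x * x)
  => y >= 15
stmt 5: y := 7 * x  -- replace 1 occurrence(s) of y with (7 * x)
  => ( 7 * x ) >= 15
stmt 4: x := 1 * x  -- replace 1 occurrence(s) of x with (1 * x)
  => ( 7 * ( 1 * x ) ) >= 15
stmt 3: z := x + x  -- replace 0 occurrence(s) of z with (x + x)
  => ( 7 * ( 1 * x ) ) >= 15
stmt 2: z := 5 + y  -- replace 0 occurrence(s) of z with (5 + y)
  => ( 7 * ( 1 * x ) ) >= 15
stmt 1: y := 7 - y  -- replace 0 occurrence(s) of y with (7 - y)
  => ( 7 * ( 1 * x ) ) >= 15

Answer: ( 7 * ( 1 * x ) ) >= 15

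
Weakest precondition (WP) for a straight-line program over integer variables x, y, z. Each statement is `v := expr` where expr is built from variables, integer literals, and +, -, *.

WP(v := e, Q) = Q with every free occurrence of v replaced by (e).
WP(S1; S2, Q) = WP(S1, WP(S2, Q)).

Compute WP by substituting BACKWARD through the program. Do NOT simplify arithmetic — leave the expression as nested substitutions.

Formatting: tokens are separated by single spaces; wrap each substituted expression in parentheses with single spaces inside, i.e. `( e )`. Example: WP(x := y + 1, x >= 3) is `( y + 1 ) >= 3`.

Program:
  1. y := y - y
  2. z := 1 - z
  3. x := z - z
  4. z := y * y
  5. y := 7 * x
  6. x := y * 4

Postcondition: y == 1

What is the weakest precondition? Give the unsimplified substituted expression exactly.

Answer: ( 7 * ( ( 1 - z ) - ( 1 - z ) ) ) == 1

Derivation:
post: y == 1
stmt 6: x := y * 4  -- replace 0 occurrence(s) of x with (y * 4)
  => y == 1
stmt 5: y := 7 * x  -- replace 1 occurrence(s) of y with (7 * x)
  => ( 7 * x ) == 1
stmt 4: z := y * y  -- replace 0 occurrence(s) of z with (y * y)
  => ( 7 * x ) == 1
stmt 3: x := z - z  -- replace 1 occurrence(s) of x with (z - z)
  => ( 7 * ( z - z ) ) == 1
stmt 2: z := 1 - z  -- replace 2 occurrence(s) of z with (1 - z)
  => ( 7 * ( ( 1 - z ) - ( 1 - z ) ) ) == 1
stmt 1: y := y - y  -- replace 0 occurrence(s) of y with (y - y)
  => ( 7 * ( ( 1 - z ) - ( 1 - z ) ) ) == 1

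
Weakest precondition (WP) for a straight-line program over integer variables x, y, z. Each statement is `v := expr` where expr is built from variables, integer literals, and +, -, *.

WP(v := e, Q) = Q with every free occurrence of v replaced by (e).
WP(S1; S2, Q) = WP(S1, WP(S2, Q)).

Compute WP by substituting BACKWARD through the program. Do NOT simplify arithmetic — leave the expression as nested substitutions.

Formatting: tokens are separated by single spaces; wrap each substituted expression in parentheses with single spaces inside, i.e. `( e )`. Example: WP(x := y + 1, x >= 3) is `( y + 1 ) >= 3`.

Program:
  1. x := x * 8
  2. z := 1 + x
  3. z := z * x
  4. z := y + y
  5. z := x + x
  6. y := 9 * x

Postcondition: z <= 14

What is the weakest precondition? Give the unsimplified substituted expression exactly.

Answer: ( ( x * 8 ) + ( x * 8 ) ) <= 14

Derivation:
post: z <= 14
stmt 6: y := 9 * x  -- replace 0 occurrence(s) of y with (9 * x)
  => z <= 14
stmt 5: z := x + x  -- replace 1 occurrence(s) of z with (x + x)
  => ( x + x ) <= 14
stmt 4: z := y + y  -- replace 0 occurrence(s) of z with (y + y)
  => ( x + x ) <= 14
stmt 3: z := z * x  -- replace 0 occurrence(s) of z with (z * x)
  => ( x + x ) <= 14
stmt 2: z := 1 + x  -- replace 0 occurrence(s) of z with (1 + x)
  => ( x + x ) <= 14
stmt 1: x := x * 8  -- replace 2 occurrence(s) of x with (x * 8)
  => ( ( x * 8 ) + ( x * 8 ) ) <= 14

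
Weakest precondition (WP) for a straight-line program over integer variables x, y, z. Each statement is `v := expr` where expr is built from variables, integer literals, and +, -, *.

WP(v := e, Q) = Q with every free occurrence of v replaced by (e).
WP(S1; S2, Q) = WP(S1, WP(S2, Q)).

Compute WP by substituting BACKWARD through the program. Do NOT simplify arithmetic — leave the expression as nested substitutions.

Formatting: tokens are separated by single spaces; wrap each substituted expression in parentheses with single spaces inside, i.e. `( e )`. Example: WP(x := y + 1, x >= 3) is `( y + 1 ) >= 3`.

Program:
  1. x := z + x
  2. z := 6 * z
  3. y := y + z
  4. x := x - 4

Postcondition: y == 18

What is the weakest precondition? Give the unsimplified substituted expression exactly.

post: y == 18
stmt 4: x := x - 4  -- replace 0 occurrence(s) of x with (x - 4)
  => y == 18
stmt 3: y := y + z  -- replace 1 occurrence(s) of y with (y + z)
  => ( y + z ) == 18
stmt 2: z := 6 * z  -- replace 1 occurrence(s) of z with (6 * z)
  => ( y + ( 6 * z ) ) == 18
stmt 1: x := z + x  -- replace 0 occurrence(s) of x with (z + x)
  => ( y + ( 6 * z ) ) == 18

Answer: ( y + ( 6 * z ) ) == 18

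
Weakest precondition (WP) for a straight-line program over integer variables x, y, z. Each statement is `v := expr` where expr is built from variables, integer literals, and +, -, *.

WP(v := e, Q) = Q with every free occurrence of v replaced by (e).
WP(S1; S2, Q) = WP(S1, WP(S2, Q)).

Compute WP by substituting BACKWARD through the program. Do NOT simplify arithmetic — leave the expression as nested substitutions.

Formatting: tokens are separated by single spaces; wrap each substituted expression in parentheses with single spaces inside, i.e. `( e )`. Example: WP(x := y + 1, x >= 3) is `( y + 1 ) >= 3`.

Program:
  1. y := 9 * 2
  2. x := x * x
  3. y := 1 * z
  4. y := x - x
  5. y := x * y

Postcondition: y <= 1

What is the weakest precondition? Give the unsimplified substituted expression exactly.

post: y <= 1
stmt 5: y := x * y  -- replace 1 occurrence(s) of y with (x * y)
  => ( x * y ) <= 1
stmt 4: y := x - x  -- replace 1 occurrence(s) of y with (x - x)
  => ( x * ( x - x ) ) <= 1
stmt 3: y := 1 * z  -- replace 0 occurrence(s) of y with (1 * z)
  => ( x * ( x - x ) ) <= 1
stmt 2: x := x * x  -- replace 3 occurrence(s) of x with (x * x)
  => ( ( x * x ) * ( ( x * x ) - ( x * x ) ) ) <= 1
stmt 1: y := 9 * 2  -- replace 0 occurrence(s) of y with (9 * 2)
  => ( ( x * x ) * ( ( x * x ) - ( x * x ) ) ) <= 1

Answer: ( ( x * x ) * ( ( x * x ) - ( x * x ) ) ) <= 1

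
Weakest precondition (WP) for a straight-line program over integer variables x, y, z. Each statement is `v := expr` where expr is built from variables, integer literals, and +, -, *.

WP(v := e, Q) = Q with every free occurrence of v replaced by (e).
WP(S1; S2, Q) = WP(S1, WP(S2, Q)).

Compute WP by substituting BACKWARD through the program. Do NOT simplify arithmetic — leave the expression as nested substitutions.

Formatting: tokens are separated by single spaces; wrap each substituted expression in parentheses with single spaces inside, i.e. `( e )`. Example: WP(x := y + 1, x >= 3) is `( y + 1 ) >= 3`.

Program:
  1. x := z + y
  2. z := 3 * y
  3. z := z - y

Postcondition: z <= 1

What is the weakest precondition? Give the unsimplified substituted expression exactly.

Answer: ( ( 3 * y ) - y ) <= 1

Derivation:
post: z <= 1
stmt 3: z := z - y  -- replace 1 occurrence(s) of z with (z - y)
  => ( z - y ) <= 1
stmt 2: z := 3 * y  -- replace 1 occurrence(s) of z with (3 * y)
  => ( ( 3 * y ) - y ) <= 1
stmt 1: x := z + y  -- replace 0 occurrence(s) of x with (z + y)
  => ( ( 3 * y ) - y ) <= 1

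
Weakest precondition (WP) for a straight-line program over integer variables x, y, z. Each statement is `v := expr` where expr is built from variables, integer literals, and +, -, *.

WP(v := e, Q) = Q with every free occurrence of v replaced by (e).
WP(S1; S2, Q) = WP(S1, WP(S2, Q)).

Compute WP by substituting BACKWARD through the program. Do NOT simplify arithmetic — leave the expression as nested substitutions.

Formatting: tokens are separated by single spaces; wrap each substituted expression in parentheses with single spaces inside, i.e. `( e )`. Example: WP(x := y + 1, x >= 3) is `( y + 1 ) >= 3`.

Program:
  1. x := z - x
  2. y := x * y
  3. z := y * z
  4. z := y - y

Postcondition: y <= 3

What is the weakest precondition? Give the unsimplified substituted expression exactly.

Answer: ( ( z - x ) * y ) <= 3

Derivation:
post: y <= 3
stmt 4: z := y - y  -- replace 0 occurrence(s) of z with (y - y)
  => y <= 3
stmt 3: z := y * z  -- replace 0 occurrence(s) of z with (y * z)
  => y <= 3
stmt 2: y := x * y  -- replace 1 occurrence(s) of y with (x * y)
  => ( x * y ) <= 3
stmt 1: x := z - x  -- replace 1 occurrence(s) of x with (z - x)
  => ( ( z - x ) * y ) <= 3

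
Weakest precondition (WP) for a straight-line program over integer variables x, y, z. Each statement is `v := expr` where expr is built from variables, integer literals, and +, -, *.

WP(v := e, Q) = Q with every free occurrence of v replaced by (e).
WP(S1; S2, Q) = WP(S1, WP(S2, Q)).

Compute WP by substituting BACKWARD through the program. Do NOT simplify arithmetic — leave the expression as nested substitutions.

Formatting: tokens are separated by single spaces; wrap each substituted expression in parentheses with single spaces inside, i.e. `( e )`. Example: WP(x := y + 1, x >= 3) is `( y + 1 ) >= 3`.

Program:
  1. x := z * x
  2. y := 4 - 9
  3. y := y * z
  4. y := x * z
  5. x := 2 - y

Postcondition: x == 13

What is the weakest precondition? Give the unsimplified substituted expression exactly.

Answer: ( 2 - ( ( z * x ) * z ) ) == 13

Derivation:
post: x == 13
stmt 5: x := 2 - y  -- replace 1 occurrence(s) of x with (2 - y)
  => ( 2 - y ) == 13
stmt 4: y := x * z  -- replace 1 occurrence(s) of y with (x * z)
  => ( 2 - ( x * z ) ) == 13
stmt 3: y := y * z  -- replace 0 occurrence(s) of y with (y * z)
  => ( 2 - ( x * z ) ) == 13
stmt 2: y := 4 - 9  -- replace 0 occurrence(s) of y with (4 - 9)
  => ( 2 - ( x * z ) ) == 13
stmt 1: x := z * x  -- replace 1 occurrence(s) of x with (z * x)
  => ( 2 - ( ( z * x ) * z ) ) == 13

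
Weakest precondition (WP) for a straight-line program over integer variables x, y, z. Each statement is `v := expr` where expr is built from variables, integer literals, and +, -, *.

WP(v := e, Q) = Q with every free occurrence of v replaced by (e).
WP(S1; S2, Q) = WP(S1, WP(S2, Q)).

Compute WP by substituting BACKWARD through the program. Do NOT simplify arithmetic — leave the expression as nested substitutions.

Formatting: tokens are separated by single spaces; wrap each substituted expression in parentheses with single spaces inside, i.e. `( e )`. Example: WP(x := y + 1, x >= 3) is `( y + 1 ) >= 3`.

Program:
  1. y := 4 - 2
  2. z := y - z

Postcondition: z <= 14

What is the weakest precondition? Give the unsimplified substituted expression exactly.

post: z <= 14
stmt 2: z := y - z  -- replace 1 occurrence(s) of z with (y - z)
  => ( y - z ) <= 14
stmt 1: y := 4 - 2  -- replace 1 occurrence(s) of y with (4 - 2)
  => ( ( 4 - 2 ) - z ) <= 14

Answer: ( ( 4 - 2 ) - z ) <= 14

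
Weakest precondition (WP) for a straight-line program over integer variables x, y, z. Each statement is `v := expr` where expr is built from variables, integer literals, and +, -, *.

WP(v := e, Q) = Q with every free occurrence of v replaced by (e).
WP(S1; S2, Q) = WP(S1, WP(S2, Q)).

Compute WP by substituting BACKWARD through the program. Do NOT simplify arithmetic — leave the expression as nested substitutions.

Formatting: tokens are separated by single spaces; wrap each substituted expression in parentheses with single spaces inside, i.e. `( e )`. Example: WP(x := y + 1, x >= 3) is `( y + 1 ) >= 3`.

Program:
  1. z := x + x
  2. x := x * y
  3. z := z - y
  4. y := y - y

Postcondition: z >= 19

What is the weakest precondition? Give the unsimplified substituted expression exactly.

post: z >= 19
stmt 4: y := y - y  -- replace 0 occurrence(s) of y with (y - y)
  => z >= 19
stmt 3: z := z - y  -- replace 1 occurrence(s) of z with (z - y)
  => ( z - y ) >= 19
stmt 2: x := x * y  -- replace 0 occurrence(s) of x with (x * y)
  => ( z - y ) >= 19
stmt 1: z := x + x  -- replace 1 occurrence(s) of z with (x + x)
  => ( ( x + x ) - y ) >= 19

Answer: ( ( x + x ) - y ) >= 19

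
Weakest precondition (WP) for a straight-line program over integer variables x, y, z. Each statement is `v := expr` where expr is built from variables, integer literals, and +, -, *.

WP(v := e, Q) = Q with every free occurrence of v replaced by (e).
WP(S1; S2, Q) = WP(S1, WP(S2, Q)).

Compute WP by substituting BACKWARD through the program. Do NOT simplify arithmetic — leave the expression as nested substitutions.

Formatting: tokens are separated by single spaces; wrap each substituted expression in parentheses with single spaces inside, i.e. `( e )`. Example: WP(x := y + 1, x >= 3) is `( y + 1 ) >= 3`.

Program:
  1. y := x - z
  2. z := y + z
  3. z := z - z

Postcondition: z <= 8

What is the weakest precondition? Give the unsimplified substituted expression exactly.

post: z <= 8
stmt 3: z := z - z  -- replace 1 occurrence(s) of z with (z - z)
  => ( z - z ) <= 8
stmt 2: z := y + z  -- replace 2 occurrence(s) of z with (y + z)
  => ( ( y + z ) - ( y + z ) ) <= 8
stmt 1: y := x - z  -- replace 2 occurrence(s) of y with (x - z)
  => ( ( ( x - z ) + z ) - ( ( x - z ) + z ) ) <= 8

Answer: ( ( ( x - z ) + z ) - ( ( x - z ) + z ) ) <= 8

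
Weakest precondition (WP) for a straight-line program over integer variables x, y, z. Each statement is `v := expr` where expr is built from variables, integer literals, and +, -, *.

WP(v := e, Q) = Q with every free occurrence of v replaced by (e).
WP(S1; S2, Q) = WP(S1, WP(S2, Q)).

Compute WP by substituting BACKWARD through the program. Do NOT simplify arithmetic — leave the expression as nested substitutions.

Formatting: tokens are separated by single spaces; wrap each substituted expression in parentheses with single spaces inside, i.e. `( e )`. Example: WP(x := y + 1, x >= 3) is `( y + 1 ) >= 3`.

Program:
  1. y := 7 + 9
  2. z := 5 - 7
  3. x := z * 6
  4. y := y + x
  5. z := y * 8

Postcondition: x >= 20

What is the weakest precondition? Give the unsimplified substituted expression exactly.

post: x >= 20
stmt 5: z := y * 8  -- replace 0 occurrence(s) of z with (y * 8)
  => x >= 20
stmt 4: y := y + x  -- replace 0 occurrence(s) of y with (y + x)
  => x >= 20
stmt 3: x := z * 6  -- replace 1 occurrence(s) of x with (z * 6)
  => ( z * 6 ) >= 20
stmt 2: z := 5 - 7  -- replace 1 occurrence(s) of z with (5 - 7)
  => ( ( 5 - 7 ) * 6 ) >= 20
stmt 1: y := 7 + 9  -- replace 0 occurrence(s) of y with (7 + 9)
  => ( ( 5 - 7 ) * 6 ) >= 20

Answer: ( ( 5 - 7 ) * 6 ) >= 20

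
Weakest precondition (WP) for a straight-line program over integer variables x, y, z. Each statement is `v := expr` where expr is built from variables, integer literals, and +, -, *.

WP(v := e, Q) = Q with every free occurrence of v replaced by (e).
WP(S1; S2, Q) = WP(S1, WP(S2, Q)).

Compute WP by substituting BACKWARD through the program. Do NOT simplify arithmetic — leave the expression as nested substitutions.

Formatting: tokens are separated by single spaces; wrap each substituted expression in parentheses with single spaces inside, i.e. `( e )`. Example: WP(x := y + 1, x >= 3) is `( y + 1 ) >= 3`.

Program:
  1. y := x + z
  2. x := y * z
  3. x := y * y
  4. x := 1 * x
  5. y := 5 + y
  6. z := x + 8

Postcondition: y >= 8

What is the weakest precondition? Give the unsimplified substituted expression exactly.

post: y >= 8
stmt 6: z := x + 8  -- replace 0 occurrence(s) of z with (x + 8)
  => y >= 8
stmt 5: y := 5 + y  -- replace 1 occurrence(s) of y with (5 + y)
  => ( 5 + y ) >= 8
stmt 4: x := 1 * x  -- replace 0 occurrence(s) of x with (1 * x)
  => ( 5 + y ) >= 8
stmt 3: x := y * y  -- replace 0 occurrence(s) of x with (y * y)
  => ( 5 + y ) >= 8
stmt 2: x := y * z  -- replace 0 occurrence(s) of x with (y * z)
  => ( 5 + y ) >= 8
stmt 1: y := x + z  -- replace 1 occurrence(s) of y with (x + z)
  => ( 5 + ( x + z ) ) >= 8

Answer: ( 5 + ( x + z ) ) >= 8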